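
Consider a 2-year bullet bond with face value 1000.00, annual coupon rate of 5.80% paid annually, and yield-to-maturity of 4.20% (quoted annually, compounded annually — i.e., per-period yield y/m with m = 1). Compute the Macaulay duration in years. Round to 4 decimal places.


Coupon per period c = face * coupon_rate / m = 58.000000
Periods per year m = 1; per-period yield y/m = 0.042000
Number of cashflows N = 2
Cashflows (t years, CF_t, discount factor 1/(1+y/m)^(m*t), PV):
  t = 1.0000: CF_t = 58.000000, DF = 0.959693, PV = 55.662188
  t = 2.0000: CF_t = 1058.000000, DF = 0.921010, PV = 974.429066
Price P = sum_t PV_t = 1030.091254
Macaulay numerator sum_t t * PV_t:
  t * PV_t at t = 1.0000: 55.662188
  t * PV_t at t = 2.0000: 1948.858131
Macaulay duration D = (sum_t t * PV_t) / P = 2004.520319 / 1030.091254 = 1.945964

Answer: Macaulay duration = 1.9460 years


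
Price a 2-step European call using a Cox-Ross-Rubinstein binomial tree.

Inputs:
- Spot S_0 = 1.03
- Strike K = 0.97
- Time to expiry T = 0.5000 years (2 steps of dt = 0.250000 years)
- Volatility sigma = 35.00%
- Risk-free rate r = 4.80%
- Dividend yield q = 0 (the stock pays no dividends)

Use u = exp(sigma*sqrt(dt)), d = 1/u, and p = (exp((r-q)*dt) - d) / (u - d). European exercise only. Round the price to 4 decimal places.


dt = T/N = 0.250000
u = exp(sigma*sqrt(dt)) = 1.191246; d = 1/u = 0.839457
p = (exp((r-q)*dt) - d) / (u - d) = 0.490678
Discount per step: exp(-r*dt) = 0.988072
Stock lattice S(k, i) with i counting down-moves:
  k=0: S(0,0) = 1.0300
  k=1: S(1,0) = 1.2270; S(1,1) = 0.8646
  k=2: S(2,0) = 1.4616; S(2,1) = 1.0300; S(2,2) = 0.7258
Terminal payoffs V(N, i) = max(S_T - K, 0):
  V(2,0) = 0.491640; V(2,1) = 0.060000; V(2,2) = 0.000000
Backward induction: V(k, i) = exp(-r*dt) * [p * V(k+1, i) + (1-p) * V(k+1, i+1)].
  V(1,0) = exp(-r*dt) * [p*0.491640 + (1-p)*0.060000] = 0.268554
  V(1,1) = exp(-r*dt) * [p*0.060000 + (1-p)*0.000000] = 0.029090
  V(0,0) = exp(-r*dt) * [p*0.268554 + (1-p)*0.029090] = 0.144841

Answer: Price = V(0,0) = 0.1448


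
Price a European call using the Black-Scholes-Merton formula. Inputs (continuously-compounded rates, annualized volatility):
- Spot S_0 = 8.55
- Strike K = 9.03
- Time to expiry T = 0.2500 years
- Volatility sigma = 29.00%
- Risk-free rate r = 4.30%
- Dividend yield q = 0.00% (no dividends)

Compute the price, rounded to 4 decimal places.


d1 = (ln(S/K) + (r - q + 0.5*sigma^2) * T) / (sigma * sqrt(T)) = -0.23005920
d2 = d1 - sigma * sqrt(T) = -0.37505920
exp(-rT) = 0.98930757; exp(-qT) = 1.00000000
C = S_0 * exp(-qT) * N(d1) - K * exp(-rT) * N(d2)
N(d1) = 0.40902288; N(d2) = 0.35380822
C = 8.5500 * 1.00000000 * 0.40902288 - 9.0300 * 0.98930757 * 0.35380822 = 0.3364

Answer: Price = 0.3364


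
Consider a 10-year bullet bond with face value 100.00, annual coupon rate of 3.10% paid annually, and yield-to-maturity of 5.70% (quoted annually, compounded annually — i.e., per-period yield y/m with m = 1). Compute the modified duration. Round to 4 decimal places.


Answer: Modified duration = 8.1145

Derivation:
Coupon per period c = face * coupon_rate / m = 3.100000
Periods per year m = 1; per-period yield y/m = 0.057000
Number of cashflows N = 10
Cashflows (t years, CF_t, discount factor 1/(1+y/m)^(m*t), PV):
  t = 1.0000: CF_t = 3.100000, DF = 0.946074, PV = 2.932829
  t = 2.0000: CF_t = 3.100000, DF = 0.895056, PV = 2.774672
  t = 3.0000: CF_t = 3.100000, DF = 0.846789, PV = 2.625045
  t = 4.0000: CF_t = 3.100000, DF = 0.801125, PV = 2.483486
  t = 5.0000: CF_t = 3.100000, DF = 0.757923, PV = 2.349561
  t = 6.0000: CF_t = 3.100000, DF = 0.717051, PV = 2.222858
  t = 7.0000: CF_t = 3.100000, DF = 0.678383, PV = 2.102988
  t = 8.0000: CF_t = 3.100000, DF = 0.641801, PV = 1.989582
  t = 9.0000: CF_t = 3.100000, DF = 0.607191, PV = 1.882291
  t = 10.0000: CF_t = 103.100000, DF = 0.574447, PV = 59.225508
Price P = sum_t PV_t = 80.588820
First compute Macaulay numerator sum_t t * PV_t:
  t * PV_t at t = 1.0000: 2.932829
  t * PV_t at t = 2.0000: 5.549345
  t * PV_t at t = 3.0000: 7.875135
  t * PV_t at t = 4.0000: 9.933945
  t * PV_t at t = 5.0000: 11.747806
  t * PV_t at t = 6.0000: 13.337150
  t * PV_t at t = 7.0000: 14.720916
  t * PV_t at t = 8.0000: 15.916654
  t * PV_t at t = 9.0000: 16.940621
  t * PV_t at t = 10.0000: 592.255077
Macaulay duration D = 691.209476 / 80.588820 = 8.576990
Modified duration = D / (1 + y/m) = 8.576990 / (1 + 0.057000) = 8.114465


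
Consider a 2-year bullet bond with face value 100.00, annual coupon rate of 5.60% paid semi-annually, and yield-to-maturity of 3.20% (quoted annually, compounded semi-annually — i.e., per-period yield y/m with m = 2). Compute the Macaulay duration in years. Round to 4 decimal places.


Answer: Macaulay duration = 1.9218 years

Derivation:
Coupon per period c = face * coupon_rate / m = 2.800000
Periods per year m = 2; per-period yield y/m = 0.016000
Number of cashflows N = 4
Cashflows (t years, CF_t, discount factor 1/(1+y/m)^(m*t), PV):
  t = 0.5000: CF_t = 2.800000, DF = 0.984252, PV = 2.755906
  t = 1.0000: CF_t = 2.800000, DF = 0.968752, PV = 2.712505
  t = 1.5000: CF_t = 2.800000, DF = 0.953496, PV = 2.669789
  t = 2.0000: CF_t = 102.800000, DF = 0.938480, PV = 96.475777
Price P = sum_t PV_t = 104.613976
Macaulay numerator sum_t t * PV_t:
  t * PV_t at t = 0.5000: 1.377953
  t * PV_t at t = 1.0000: 2.712505
  t * PV_t at t = 1.5000: 4.004683
  t * PV_t at t = 2.0000: 192.951553
Macaulay duration D = (sum_t t * PV_t) / P = 201.046694 / 104.613976 = 1.921796


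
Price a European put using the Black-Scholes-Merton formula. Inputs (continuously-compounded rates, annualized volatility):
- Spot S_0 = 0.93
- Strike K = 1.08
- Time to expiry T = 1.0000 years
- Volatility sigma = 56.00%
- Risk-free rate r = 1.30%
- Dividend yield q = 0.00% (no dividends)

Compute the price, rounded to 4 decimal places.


d1 = (ln(S/K) + (r - q + 0.5*sigma^2) * T) / (sigma * sqrt(T)) = 0.03619333
d2 = d1 - sigma * sqrt(T) = -0.52380667
exp(-rT) = 0.98708414; exp(-qT) = 1.00000000
P = K * exp(-rT) * N(-d2) - S_0 * exp(-qT) * N(-d1)
N(-d1) = 0.48556410; N(-d2) = 0.69979349
P = 1.0800 * 0.98708414 * 0.69979349 - 0.9300 * 1.00000000 * 0.48556410 = 0.2944

Answer: Price = 0.2944


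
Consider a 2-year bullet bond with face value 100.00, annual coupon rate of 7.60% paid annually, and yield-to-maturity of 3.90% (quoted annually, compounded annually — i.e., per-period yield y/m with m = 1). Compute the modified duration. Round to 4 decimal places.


Answer: Modified duration = 1.8591

Derivation:
Coupon per period c = face * coupon_rate / m = 7.600000
Periods per year m = 1; per-period yield y/m = 0.039000
Number of cashflows N = 2
Cashflows (t years, CF_t, discount factor 1/(1+y/m)^(m*t), PV):
  t = 1.0000: CF_t = 7.600000, DF = 0.962464, PV = 7.314726
  t = 2.0000: CF_t = 107.600000, DF = 0.926337, PV = 99.673837
Price P = sum_t PV_t = 106.988563
First compute Macaulay numerator sum_t t * PV_t:
  t * PV_t at t = 1.0000: 7.314726
  t * PV_t at t = 2.0000: 199.347674
Macaulay duration D = 206.662399 / 106.988563 = 1.931631
Modified duration = D / (1 + y/m) = 1.931631 / (1 + 0.039000) = 1.859125


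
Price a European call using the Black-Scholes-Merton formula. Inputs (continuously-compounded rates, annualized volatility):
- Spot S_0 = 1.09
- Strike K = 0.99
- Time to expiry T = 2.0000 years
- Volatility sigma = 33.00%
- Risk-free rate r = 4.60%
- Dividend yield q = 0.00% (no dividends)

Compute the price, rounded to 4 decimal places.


d1 = (ln(S/K) + (r - q + 0.5*sigma^2) * T) / (sigma * sqrt(T)) = 0.63667044
d2 = d1 - sigma * sqrt(T) = 0.16997997
exp(-rT) = 0.91210515; exp(-qT) = 1.00000000
C = S_0 * exp(-qT) * N(d1) - K * exp(-rT) * N(d2)
N(d1) = 0.73783024; N(d2) = 0.56748705
C = 1.0900 * 1.00000000 * 0.73783024 - 0.9900 * 0.91210515 * 0.56748705 = 0.2918

Answer: Price = 0.2918


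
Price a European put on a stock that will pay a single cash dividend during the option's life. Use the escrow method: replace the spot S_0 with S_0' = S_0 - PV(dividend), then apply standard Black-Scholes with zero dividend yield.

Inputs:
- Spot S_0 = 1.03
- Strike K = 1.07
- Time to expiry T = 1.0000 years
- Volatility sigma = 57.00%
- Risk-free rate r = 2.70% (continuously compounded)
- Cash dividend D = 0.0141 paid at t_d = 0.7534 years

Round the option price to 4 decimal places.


PV(D) = D * exp(-r * t_d) = 0.0141 * 0.97986370 = 0.01381608
S_0' = S_0 - PV(D) = 1.0300 - 0.01381608 = 1.01618392
d1 = (ln(S_0'/K) + (r + sigma^2/2)*T) / (sigma*sqrt(T)) = 0.24183458
d2 = d1 - sigma*sqrt(T) = -0.32816542
exp(-rT) = 0.97336124
N(-d1) = 0.40445417; N(-d2) = 0.62860670
P = K * exp(-rT) * N(-d2) - S_0' * N(-d1) = 1.0700 * 0.97336124 * 0.62860670 - 1.01618392 * 0.40445417 = 0.2437

Answer: Price = 0.2437


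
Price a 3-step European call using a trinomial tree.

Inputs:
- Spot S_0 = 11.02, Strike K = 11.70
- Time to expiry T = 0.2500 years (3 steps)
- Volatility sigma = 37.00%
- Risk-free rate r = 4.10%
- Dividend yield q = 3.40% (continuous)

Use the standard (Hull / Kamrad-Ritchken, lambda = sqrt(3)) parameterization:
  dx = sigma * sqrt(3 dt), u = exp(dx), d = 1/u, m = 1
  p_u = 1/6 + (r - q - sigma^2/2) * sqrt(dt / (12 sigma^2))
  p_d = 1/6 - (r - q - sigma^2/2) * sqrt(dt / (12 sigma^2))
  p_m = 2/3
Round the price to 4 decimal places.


dt = T/N = 0.083333; dx = sigma*sqrt(3*dt) = 0.185000
u = exp(dx) = 1.203218; d = 1/u = 0.831104
p_u = 0.152827, p_m = 0.666667, p_d = 0.180507
Discount per step: exp(-r*dt) = 0.996589
Stock lattice S(k, j) with j the centered position index:
  k=0: S(0,+0) = 11.0200
  k=1: S(1,-1) = 9.1588; S(1,+0) = 11.0200; S(1,+1) = 13.2595
  k=2: S(2,-2) = 7.6119; S(2,-1) = 9.1588; S(2,+0) = 11.0200; S(2,+1) = 13.2595; S(2,+2) = 15.9540
  k=3: S(3,-3) = 6.3263; S(3,-2) = 7.6119; S(3,-1) = 9.1588; S(3,+0) = 11.0200; S(3,+1) = 13.2595; S(3,+2) = 15.9540; S(3,+3) = 19.1962
Terminal payoffs V(N, j) = max(S_T - K, 0):
  V(3,-3) = 0.000000; V(3,-2) = 0.000000; V(3,-1) = 0.000000; V(3,+0) = 0.000000; V(3,+1) = 1.559467; V(3,+2) = 4.254035; V(3,+3) = 7.496190
Backward induction: V(k, j) = exp(-r*dt) * [p_u * V(k+1, j+1) + p_m * V(k+1, j) + p_d * V(k+1, j-1)]
  V(2,-2) = exp(-r*dt) * [p_u*0.000000 + p_m*0.000000 + p_d*0.000000] = 0.000000
  V(2,-1) = exp(-r*dt) * [p_u*0.000000 + p_m*0.000000 + p_d*0.000000] = 0.000000
  V(2,+0) = exp(-r*dt) * [p_u*1.559467 + p_m*0.000000 + p_d*0.000000] = 0.237515
  V(2,+1) = exp(-r*dt) * [p_u*4.254035 + p_m*1.559467 + p_d*0.000000] = 1.684011
  V(2,+2) = exp(-r*dt) * [p_u*7.496190 + p_m*4.254035 + p_d*1.559467] = 4.248594
  V(1,-1) = exp(-r*dt) * [p_u*0.237515 + p_m*0.000000 + p_d*0.000000] = 0.036175
  V(1,+0) = exp(-r*dt) * [p_u*1.684011 + p_m*0.237515 + p_d*0.000000] = 0.414287
  V(1,+1) = exp(-r*dt) * [p_u*4.248594 + p_m*1.684011 + p_d*0.237515] = 1.808655
  V(0,+0) = exp(-r*dt) * [p_u*1.808655 + p_m*0.414287 + p_d*0.036175] = 0.557225

Answer: Price = V(0,0) = 0.5572


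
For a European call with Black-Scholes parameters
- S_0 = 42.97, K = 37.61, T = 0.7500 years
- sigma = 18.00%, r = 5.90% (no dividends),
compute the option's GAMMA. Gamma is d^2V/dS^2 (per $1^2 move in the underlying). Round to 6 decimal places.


Answer: Gamma = 0.028418

Derivation:
d1 = 1.2164912925; d2 = 1.0606067198
phi(d1) = 0.1903550882; exp(-qT) = 1.0000000000; exp(-rT) = 0.9567147489
Gamma = exp(-qT) * phi(d1) / (S * sigma * sqrt(T)) = 1.0000000000 * 0.1903550882 / (42.9700 * 0.1800 * 0.8660254038) = 0.028418


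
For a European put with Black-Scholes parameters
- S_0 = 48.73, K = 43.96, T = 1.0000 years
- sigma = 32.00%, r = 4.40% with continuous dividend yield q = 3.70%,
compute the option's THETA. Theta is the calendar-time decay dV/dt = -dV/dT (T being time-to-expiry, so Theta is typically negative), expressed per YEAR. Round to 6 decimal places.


d1 = 0.5037960229; d2 = 0.1837960229
phi(d1) = 0.3513952047; exp(-qT) = 0.9636761353; exp(-rT) = 0.9569539575
Theta = -S*exp(-qT)*phi(d1)*sigma/(2*sqrt(T)) + r*K*exp(-rT)*N(-d2) - q*S*exp(-qT)*N(-d1)
N(-d1) = 0.3072023614; N(-d2) = 0.4270867381; sqrt(T) = 1.0000000000
Term 1 = -48.7300 * 0.9636761353 * 0.3513952047 * 0.3200 / (2 * 1.0000000000) = -2.6402395283
Term 2 = 0.0440 * 43.9600 * 0.9569539575 * 0.4270867381 = 0.7905284223
Term 3 = -0.0370 * 48.7300 * 0.9636761353 * 0.3072023614 = -0.5337695431
Theta = -2.6402395283 + (0.7905284223) + (-0.5337695431) = -2.383481

Answer: Theta = -2.383481


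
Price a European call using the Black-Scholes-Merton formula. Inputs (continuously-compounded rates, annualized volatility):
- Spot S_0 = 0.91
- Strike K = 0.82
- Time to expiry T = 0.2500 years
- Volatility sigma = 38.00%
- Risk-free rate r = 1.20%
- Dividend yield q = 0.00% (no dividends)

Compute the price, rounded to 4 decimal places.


d1 = (ln(S/K) + (r - q + 0.5*sigma^2) * T) / (sigma * sqrt(T)) = 0.65889610
d2 = d1 - sigma * sqrt(T) = 0.46889610
exp(-rT) = 0.99700450; exp(-qT) = 1.00000000
C = S_0 * exp(-qT) * N(d1) - K * exp(-rT) * N(d2)
N(d1) = 0.74501876; N(d2) = 0.68042805
C = 0.9100 * 1.00000000 * 0.74501876 - 0.8200 * 0.99700450 * 0.68042805 = 0.1217

Answer: Price = 0.1217


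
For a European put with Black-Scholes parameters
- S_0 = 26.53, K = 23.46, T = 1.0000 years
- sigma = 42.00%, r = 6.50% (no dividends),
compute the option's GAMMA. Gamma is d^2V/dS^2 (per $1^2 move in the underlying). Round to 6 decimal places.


d1 = 0.6575698212; d2 = 0.2375698212
phi(d1) = 0.3213779069; exp(-qT) = 1.0000000000; exp(-rT) = 0.9370674634
Gamma = exp(-qT) * phi(d1) / (S * sigma * sqrt(T)) = 1.0000000000 * 0.3213779069 / (26.5300 * 0.4200 * 1.0000000000) = 0.028842

Answer: Gamma = 0.028842


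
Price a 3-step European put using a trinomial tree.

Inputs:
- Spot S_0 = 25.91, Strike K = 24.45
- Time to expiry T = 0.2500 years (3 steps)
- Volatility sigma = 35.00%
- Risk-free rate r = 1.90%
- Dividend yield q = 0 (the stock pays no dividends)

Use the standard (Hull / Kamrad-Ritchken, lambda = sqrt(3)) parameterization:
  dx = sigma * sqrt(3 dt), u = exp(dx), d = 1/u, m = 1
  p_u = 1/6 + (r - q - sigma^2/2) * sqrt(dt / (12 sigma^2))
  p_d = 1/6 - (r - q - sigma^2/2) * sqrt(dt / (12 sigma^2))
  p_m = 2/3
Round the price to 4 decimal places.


dt = T/N = 0.083333; dx = sigma*sqrt(3*dt) = 0.175000
u = exp(dx) = 1.191246; d = 1/u = 0.839457
p_u = 0.156607, p_m = 0.666667, p_d = 0.176726
Discount per step: exp(-r*dt) = 0.998418
Stock lattice S(k, j) with j the centered position index:
  k=0: S(0,+0) = 25.9100
  k=1: S(1,-1) = 21.7503; S(1,+0) = 25.9100; S(1,+1) = 30.8652
  k=2: S(2,-2) = 18.2585; S(2,-1) = 21.7503; S(2,+0) = 25.9100; S(2,+1) = 30.8652; S(2,+2) = 36.7680
  k=3: S(3,-3) = 15.3272; S(3,-2) = 18.2585; S(3,-1) = 21.7503; S(3,+0) = 25.9100; S(3,+1) = 30.8652; S(3,+2) = 36.7680; S(3,+3) = 43.7998
Terminal payoffs V(N, j) = max(K - S_T, 0):
  V(3,-3) = 9.122801; V(3,-2) = 6.191532; V(3,-1) = 2.699669; V(3,+0) = 0.000000; V(3,+1) = 0.000000; V(3,+2) = 0.000000; V(3,+3) = 0.000000
Backward induction: V(k, j) = exp(-r*dt) * [p_u * V(k+1, j+1) + p_m * V(k+1, j) + p_d * V(k+1, j-1)]
  V(2,-2) = exp(-r*dt) * [p_u*2.699669 + p_m*6.191532 + p_d*9.122801] = 6.152963
  V(2,-1) = exp(-r*dt) * [p_u*0.000000 + p_m*2.699669 + p_d*6.191532] = 2.889406
  V(2,+0) = exp(-r*dt) * [p_u*0.000000 + p_m*0.000000 + p_d*2.699669] = 0.476347
  V(2,+1) = exp(-r*dt) * [p_u*0.000000 + p_m*0.000000 + p_d*0.000000] = 0.000000
  V(2,+2) = exp(-r*dt) * [p_u*0.000000 + p_m*0.000000 + p_d*0.000000] = 0.000000
  V(1,-1) = exp(-r*dt) * [p_u*0.476347 + p_m*2.889406 + p_d*6.152963] = 3.083374
  V(1,+0) = exp(-r*dt) * [p_u*0.000000 + p_m*0.476347 + p_d*2.889406] = 0.826888
  V(1,+1) = exp(-r*dt) * [p_u*0.000000 + p_m*0.000000 + p_d*0.476347] = 0.084050
  V(0,+0) = exp(-r*dt) * [p_u*0.084050 + p_m*0.826888 + p_d*3.083374] = 1.107580

Answer: Price = V(0,0) = 1.1076


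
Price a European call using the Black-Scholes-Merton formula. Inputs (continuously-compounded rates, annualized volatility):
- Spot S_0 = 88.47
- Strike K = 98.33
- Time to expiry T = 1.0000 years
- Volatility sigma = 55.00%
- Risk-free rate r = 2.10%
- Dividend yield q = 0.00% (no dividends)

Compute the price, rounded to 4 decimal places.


d1 = (ln(S/K) + (r - q + 0.5*sigma^2) * T) / (sigma * sqrt(T)) = 0.12106244
d2 = d1 - sigma * sqrt(T) = -0.42893756
exp(-rT) = 0.97921896; exp(-qT) = 1.00000000
C = S_0 * exp(-qT) * N(d1) - K * exp(-rT) * N(d2)
N(d1) = 0.54817921; N(d2) = 0.33398433
C = 88.4700 * 1.00000000 * 0.54817921 - 98.3300 * 0.97921896 * 0.33398433 = 16.3392

Answer: Price = 16.3392


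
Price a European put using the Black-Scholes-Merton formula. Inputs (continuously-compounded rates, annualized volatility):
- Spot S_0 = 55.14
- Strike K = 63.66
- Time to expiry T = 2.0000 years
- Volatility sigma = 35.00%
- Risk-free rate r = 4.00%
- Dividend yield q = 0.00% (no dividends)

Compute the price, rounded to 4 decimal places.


Answer: Price = 13.0354

Derivation:
d1 = (ln(S/K) + (r - q + 0.5*sigma^2) * T) / (sigma * sqrt(T)) = 0.11883229
d2 = d1 - sigma * sqrt(T) = -0.37614245
exp(-rT) = 0.92311635; exp(-qT) = 1.00000000
P = K * exp(-rT) * N(-d2) - S_0 * exp(-qT) * N(-d1)
N(-d1) = 0.45270411; N(-d2) = 0.64659450
P = 63.6600 * 0.92311635 * 0.64659450 - 55.1400 * 1.00000000 * 0.45270411 = 13.0354


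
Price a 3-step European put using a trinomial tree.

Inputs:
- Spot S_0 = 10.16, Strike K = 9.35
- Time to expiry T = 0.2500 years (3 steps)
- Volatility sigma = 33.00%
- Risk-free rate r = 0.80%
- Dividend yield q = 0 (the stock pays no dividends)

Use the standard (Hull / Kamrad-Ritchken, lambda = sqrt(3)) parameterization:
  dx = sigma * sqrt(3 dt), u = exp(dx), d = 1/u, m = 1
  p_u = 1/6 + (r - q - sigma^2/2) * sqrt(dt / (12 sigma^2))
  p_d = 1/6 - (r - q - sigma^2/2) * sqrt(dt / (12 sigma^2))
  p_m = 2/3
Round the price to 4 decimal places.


Answer: Price = V(0,0) = 0.3333

Derivation:
dt = T/N = 0.083333; dx = sigma*sqrt(3*dt) = 0.165000
u = exp(dx) = 1.179393; d = 1/u = 0.847894
p_u = 0.154937, p_m = 0.666667, p_d = 0.178396
Discount per step: exp(-r*dt) = 0.999334
Stock lattice S(k, j) with j the centered position index:
  k=0: S(0,+0) = 10.1600
  k=1: S(1,-1) = 8.6146; S(1,+0) = 10.1600; S(1,+1) = 11.9826
  k=2: S(2,-2) = 7.3043; S(2,-1) = 8.6146; S(2,+0) = 10.1600; S(2,+1) = 11.9826; S(2,+2) = 14.1322
  k=3: S(3,-3) = 6.1932; S(3,-2) = 7.3043; S(3,-1) = 8.6146; S(3,+0) = 10.1600; S(3,+1) = 11.9826; S(3,+2) = 14.1322; S(3,+3) = 16.6675
Terminal payoffs V(N, j) = max(K - S_T, 0):
  V(3,-3) = 3.156760; V(3,-2) = 2.045735; V(3,-1) = 0.735400; V(3,+0) = 0.000000; V(3,+1) = 0.000000; V(3,+2) = 0.000000; V(3,+3) = 0.000000
Backward induction: V(k, j) = exp(-r*dt) * [p_u * V(k+1, j+1) + p_m * V(k+1, j) + p_d * V(k+1, j-1)]
  V(2,-2) = exp(-r*dt) * [p_u*0.735400 + p_m*2.045735 + p_d*3.156760] = 2.039558
  V(2,-1) = exp(-r*dt) * [p_u*0.000000 + p_m*0.735400 + p_d*2.045735] = 0.854649
  V(2,+0) = exp(-r*dt) * [p_u*0.000000 + p_m*0.000000 + p_d*0.735400] = 0.131105
  V(2,+1) = exp(-r*dt) * [p_u*0.000000 + p_m*0.000000 + p_d*0.000000] = 0.000000
  V(2,+2) = exp(-r*dt) * [p_u*0.000000 + p_m*0.000000 + p_d*0.000000] = 0.000000
  V(1,-1) = exp(-r*dt) * [p_u*0.131105 + p_m*0.854649 + p_d*2.039558] = 0.953293
  V(1,+0) = exp(-r*dt) * [p_u*0.000000 + p_m*0.131105 + p_d*0.854649] = 0.239710
  V(1,+1) = exp(-r*dt) * [p_u*0.000000 + p_m*0.000000 + p_d*0.131105] = 0.023373
  V(0,+0) = exp(-r*dt) * [p_u*0.023373 + p_m*0.239710 + p_d*0.953293] = 0.333270


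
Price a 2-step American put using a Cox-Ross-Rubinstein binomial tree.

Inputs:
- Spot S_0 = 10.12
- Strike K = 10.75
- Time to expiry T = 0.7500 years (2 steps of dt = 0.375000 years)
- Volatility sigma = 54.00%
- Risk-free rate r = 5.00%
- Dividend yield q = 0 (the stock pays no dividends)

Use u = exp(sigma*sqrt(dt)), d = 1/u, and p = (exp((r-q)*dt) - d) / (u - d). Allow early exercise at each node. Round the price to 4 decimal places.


Answer: Price = V(0,0) = 2.0411

Derivation:
dt = T/N = 0.375000
u = exp(sigma*sqrt(dt)) = 1.391916; d = 1/u = 0.718434
p = (exp((r-q)*dt) - d) / (u - d) = 0.446178
Discount per step: exp(-r*dt) = 0.981425
Stock lattice S(k, i) with i counting down-moves:
  k=0: S(0,0) = 10.1200
  k=1: S(1,0) = 14.0862; S(1,1) = 7.2706
  k=2: S(2,0) = 19.6068; S(2,1) = 10.1200; S(2,2) = 5.2234
Terminal payoffs V(N, i) = max(K - S_T, 0):
  V(2,0) = 0.000000; V(2,1) = 0.630000; V(2,2) = 5.526585
Backward induction: V(k, i) = exp(-r*dt) * [p * V(k+1, i) + (1-p) * V(k+1, i+1)]; then take max(V_cont, immediate exercise) for American.
  V(1,0) = exp(-r*dt) * [p*0.000000 + (1-p)*0.630000] = 0.342427; exercise = 0.000000; V(1,0) = max -> 0.342427
  V(1,1) = exp(-r*dt) * [p*0.630000 + (1-p)*5.526585] = 3.279761; exercise = 3.479446; V(1,1) = max -> 3.479446
  V(0,0) = exp(-r*dt) * [p*0.342427 + (1-p)*3.479446] = 2.041144; exercise = 0.630000; V(0,0) = max -> 2.041144


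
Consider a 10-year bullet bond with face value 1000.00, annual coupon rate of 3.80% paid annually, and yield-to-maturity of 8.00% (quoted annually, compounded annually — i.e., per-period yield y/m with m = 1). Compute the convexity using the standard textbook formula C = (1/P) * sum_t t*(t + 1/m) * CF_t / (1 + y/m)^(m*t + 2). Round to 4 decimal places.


Coupon per period c = face * coupon_rate / m = 38.000000
Periods per year m = 1; per-period yield y/m = 0.080000
Number of cashflows N = 10
Cashflows (t years, CF_t, discount factor 1/(1+y/m)^(m*t), PV):
  t = 1.0000: CF_t = 38.000000, DF = 0.925926, PV = 35.185185
  t = 2.0000: CF_t = 38.000000, DF = 0.857339, PV = 32.578875
  t = 3.0000: CF_t = 38.000000, DF = 0.793832, PV = 30.165625
  t = 4.0000: CF_t = 38.000000, DF = 0.735030, PV = 27.931134
  t = 5.0000: CF_t = 38.000000, DF = 0.680583, PV = 25.862161
  t = 6.0000: CF_t = 38.000000, DF = 0.630170, PV = 23.946446
  t = 7.0000: CF_t = 38.000000, DF = 0.583490, PV = 22.172635
  t = 8.0000: CF_t = 38.000000, DF = 0.540269, PV = 20.530218
  t = 9.0000: CF_t = 38.000000, DF = 0.500249, PV = 19.009461
  t = 10.0000: CF_t = 1038.000000, DF = 0.463193, PV = 480.794841
Price P = sum_t PV_t = 718.176581
Convexity numerator sum_t t*(t + 1/m) * CF_t / (1+y/m)^(m*t + 2):
  t = 1.0000: term = 60.331250
  t = 2.0000: term = 167.586806
  t = 3.0000: term = 310.345938
  t = 4.0000: term = 478.928916
  t = 5.0000: term = 665.179051
  t = 6.0000: term = 862.269140
  t = 7.0000: term = 1064.529802
  t = 8.0000: term = 1267.297383
  t = 9.0000: term = 1466.779379
  t = 10.0000: term = 45342.448962
Convexity = (1/P) * sum = 51685.696628 / 718.176581 = 71.967950

Answer: Convexity = 71.9680


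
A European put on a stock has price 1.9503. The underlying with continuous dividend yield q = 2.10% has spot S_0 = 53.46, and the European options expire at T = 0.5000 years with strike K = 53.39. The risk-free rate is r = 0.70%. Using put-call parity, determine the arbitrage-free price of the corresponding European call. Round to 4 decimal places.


Put-call parity: C - P = S_0 * exp(-qT) - K * exp(-rT).
S_0 * exp(-qT) = 53.4600 * 0.98955493 = 52.90160670
K * exp(-rT) = 53.3900 * 0.99650612 = 53.20346163
C = P + S*exp(-qT) - K*exp(-rT)
C = 1.9503 + 52.90160670 - 53.20346163 = 1.6484

Answer: Call price = 1.6484


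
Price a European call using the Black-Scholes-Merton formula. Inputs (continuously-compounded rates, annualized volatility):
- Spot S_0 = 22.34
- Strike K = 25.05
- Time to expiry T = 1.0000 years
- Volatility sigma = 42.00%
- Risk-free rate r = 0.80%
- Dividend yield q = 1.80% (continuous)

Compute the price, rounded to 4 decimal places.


Answer: Price = 2.6040

Derivation:
d1 = (ln(S/K) + (r - q + 0.5*sigma^2) * T) / (sigma * sqrt(T)) = -0.08641675
d2 = d1 - sigma * sqrt(T) = -0.50641675
exp(-rT) = 0.99203191; exp(-qT) = 0.98216103
C = S_0 * exp(-qT) * N(d1) - K * exp(-rT) * N(d2)
N(d1) = 0.46556757; N(d2) = 0.30628206
C = 22.3400 * 0.98216103 * 0.46556757 - 25.0500 * 0.99203191 * 0.30628206 = 2.6040


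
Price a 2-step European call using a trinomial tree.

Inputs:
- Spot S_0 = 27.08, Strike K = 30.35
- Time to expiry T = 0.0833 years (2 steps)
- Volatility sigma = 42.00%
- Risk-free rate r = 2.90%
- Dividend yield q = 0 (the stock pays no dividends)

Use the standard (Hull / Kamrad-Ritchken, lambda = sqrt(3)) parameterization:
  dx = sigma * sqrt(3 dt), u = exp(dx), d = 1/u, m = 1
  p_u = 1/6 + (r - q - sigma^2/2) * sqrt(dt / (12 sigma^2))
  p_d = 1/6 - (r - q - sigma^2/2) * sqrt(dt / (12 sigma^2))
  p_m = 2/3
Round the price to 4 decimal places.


Answer: Price = V(0,0) = 0.3766

Derivation:
dt = T/N = 0.041650; dx = sigma*sqrt(3*dt) = 0.148463
u = exp(dx) = 1.160050; d = 1/u = 0.862032
p_u = 0.158363, p_m = 0.666667, p_d = 0.174971
Discount per step: exp(-r*dt) = 0.998793
Stock lattice S(k, j) with j the centered position index:
  k=0: S(0,+0) = 27.0800
  k=1: S(1,-1) = 23.3438; S(1,+0) = 27.0800; S(1,+1) = 31.4141
  k=2: S(2,-2) = 20.1231; S(2,-1) = 23.3438; S(2,+0) = 27.0800; S(2,+1) = 31.4141; S(2,+2) = 36.4420
Terminal payoffs V(N, j) = max(S_T - K, 0):
  V(2,-2) = 0.000000; V(2,-1) = 0.000000; V(2,+0) = 0.000000; V(2,+1) = 1.064142; V(2,+2) = 6.091961
Backward induction: V(k, j) = exp(-r*dt) * [p_u * V(k+1, j+1) + p_m * V(k+1, j) + p_d * V(k+1, j-1)]
  V(1,-1) = exp(-r*dt) * [p_u*0.000000 + p_m*0.000000 + p_d*0.000000] = 0.000000
  V(1,+0) = exp(-r*dt) * [p_u*1.064142 + p_m*0.000000 + p_d*0.000000] = 0.168317
  V(1,+1) = exp(-r*dt) * [p_u*6.091961 + p_m*1.064142 + p_d*0.000000] = 1.672146
  V(0,+0) = exp(-r*dt) * [p_u*1.672146 + p_m*0.168317 + p_d*0.000000] = 0.376562


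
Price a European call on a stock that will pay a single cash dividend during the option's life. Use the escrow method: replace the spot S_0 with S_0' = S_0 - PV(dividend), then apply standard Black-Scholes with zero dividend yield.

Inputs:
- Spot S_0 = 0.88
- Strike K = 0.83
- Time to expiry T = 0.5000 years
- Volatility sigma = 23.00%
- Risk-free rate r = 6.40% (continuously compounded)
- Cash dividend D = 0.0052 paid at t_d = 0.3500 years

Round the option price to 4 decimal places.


Answer: Price = 0.0971

Derivation:
PV(D) = D * exp(-r * t_d) = 0.0052 * 0.97784902 = 0.00508481
S_0' = S_0 - PV(D) = 0.8800 - 0.00508481 = 0.87491519
d1 = (ln(S_0'/K) + (r + sigma^2/2)*T) / (sigma*sqrt(T)) = 0.60212448
d2 = d1 - sigma*sqrt(T) = 0.43948992
exp(-rT) = 0.96850658
N(d1) = 0.72645436; N(d2) = 0.66984671
C = S_0' * N(d1) - K * exp(-rT) * N(d2) = 0.87491519 * 0.72645436 - 0.8300 * 0.96850658 * 0.66984671 = 0.0971


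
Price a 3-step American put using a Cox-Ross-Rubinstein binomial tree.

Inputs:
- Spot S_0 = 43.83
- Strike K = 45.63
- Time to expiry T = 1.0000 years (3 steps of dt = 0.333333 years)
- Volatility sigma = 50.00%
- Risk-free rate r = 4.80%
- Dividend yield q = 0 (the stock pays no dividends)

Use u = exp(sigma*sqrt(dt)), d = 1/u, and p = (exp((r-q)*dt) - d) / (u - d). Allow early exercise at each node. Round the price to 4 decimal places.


Answer: Price = V(0,0) = 9.3194

Derivation:
dt = T/N = 0.333333
u = exp(sigma*sqrt(dt)) = 1.334658; d = 1/u = 0.749256
p = (exp((r-q)*dt) - d) / (u - d) = 0.455880
Discount per step: exp(-r*dt) = 0.984127
Stock lattice S(k, i) with i counting down-moves:
  k=0: S(0,0) = 43.8300
  k=1: S(1,0) = 58.4981; S(1,1) = 32.8399
  k=2: S(2,0) = 78.0749; S(2,1) = 43.8300; S(2,2) = 24.6055
  k=3: S(3,0) = 104.2033; S(3,1) = 58.4981; S(3,2) = 32.8399; S(3,3) = 18.4358
Terminal payoffs V(N, i) = max(K - S_T, 0):
  V(3,0) = 0.000000; V(3,1) = 0.000000; V(3,2) = 12.790128; V(3,3) = 27.194224
Backward induction: V(k, i) = exp(-r*dt) * [p * V(k+1, i) + (1-p) * V(k+1, i+1)]; then take max(V_cont, immediate exercise) for American.
  V(2,0) = exp(-r*dt) * [p*0.000000 + (1-p)*0.000000] = 0.000000; exercise = 0.000000; V(2,0) = max -> 0.000000
  V(2,1) = exp(-r*dt) * [p*0.000000 + (1-p)*12.790128] = 6.848905; exercise = 1.800000; V(2,1) = max -> 6.848905
  V(2,2) = exp(-r*dt) * [p*12.790128 + (1-p)*27.194224] = 20.300273; exercise = 21.024543; V(2,2) = max -> 21.024543
  V(1,0) = exp(-r*dt) * [p*0.000000 + (1-p)*6.848905] = 3.667477; exercise = 0.000000; V(1,0) = max -> 3.667477
  V(1,1) = exp(-r*dt) * [p*6.848905 + (1-p)*21.024543] = 14.331017; exercise = 12.790128; V(1,1) = max -> 14.331017
  V(0,0) = exp(-r*dt) * [p*3.667477 + (1-p)*14.331017] = 9.319415; exercise = 1.800000; V(0,0) = max -> 9.319415


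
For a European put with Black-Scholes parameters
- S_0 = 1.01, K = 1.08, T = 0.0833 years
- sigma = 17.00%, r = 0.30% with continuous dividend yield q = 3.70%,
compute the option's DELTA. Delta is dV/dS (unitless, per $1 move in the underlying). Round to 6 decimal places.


Answer: Delta = -0.916257

Derivation:
d1 = -1.3989460005; d2 = -1.4480109575
phi(d1) = 0.1499484832; exp(-qT) = 0.9969226448; exp(-rT) = 0.9997501312
N(-d1) = 0.9190854116
Delta = -exp(-qT) * N(-d1) = -0.9969226448 * 0.9190854116 = -0.916257


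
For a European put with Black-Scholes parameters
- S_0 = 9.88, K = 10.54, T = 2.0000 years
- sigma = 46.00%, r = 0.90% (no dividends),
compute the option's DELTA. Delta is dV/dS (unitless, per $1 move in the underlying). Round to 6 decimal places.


Answer: Delta = -0.399927

Derivation:
d1 = 0.2535361626; d2 = -0.3970020761
phi(d1) = 0.3863240221; exp(-qT) = 1.0000000000; exp(-rT) = 0.9821610324
N(-d1) = 0.3999269600
Delta = -exp(-qT) * N(-d1) = -1.0000000000 * 0.3999269600 = -0.399927


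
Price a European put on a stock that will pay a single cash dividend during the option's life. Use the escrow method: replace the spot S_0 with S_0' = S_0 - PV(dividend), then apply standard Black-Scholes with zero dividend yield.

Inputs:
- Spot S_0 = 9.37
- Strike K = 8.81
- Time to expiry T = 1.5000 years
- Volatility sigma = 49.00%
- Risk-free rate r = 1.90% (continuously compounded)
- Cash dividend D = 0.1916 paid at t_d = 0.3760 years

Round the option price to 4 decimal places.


PV(D) = D * exp(-r * t_d) = 0.1916 * 0.99288146 = 0.19023609
S_0' = S_0 - PV(D) = 9.3700 - 0.19023609 = 9.17976391
d1 = (ln(S_0'/K) + (r + sigma^2/2)*T) / (sigma*sqrt(T)) = 0.41606174
d2 = d1 - sigma*sqrt(T) = -0.18406325
exp(-rT) = 0.97190229
N(-d1) = 0.33868241; N(-d2) = 0.57301808
P = K * exp(-rT) * N(-d2) - S_0' * N(-d1) = 8.8100 * 0.97190229 * 0.57301808 - 9.17976391 * 0.33868241 = 1.7974

Answer: Price = 1.7974


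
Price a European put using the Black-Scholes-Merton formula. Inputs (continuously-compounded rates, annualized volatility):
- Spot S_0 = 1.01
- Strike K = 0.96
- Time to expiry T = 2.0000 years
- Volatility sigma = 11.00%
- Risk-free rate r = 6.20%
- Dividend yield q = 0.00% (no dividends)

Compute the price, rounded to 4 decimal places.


d1 = (ln(S/K) + (r - q + 0.5*sigma^2) * T) / (sigma * sqrt(T)) = 1.20126080
d2 = d1 - sigma * sqrt(T) = 1.04569731
exp(-rT) = 0.88337984; exp(-qT) = 1.00000000
P = K * exp(-rT) * N(-d2) - S_0 * exp(-qT) * N(-d1)
N(-d1) = 0.11482502; N(-d2) = 0.14785040
P = 0.9600 * 0.88337984 * 0.14785040 - 1.0100 * 1.00000000 * 0.11482502 = 0.0094

Answer: Price = 0.0094


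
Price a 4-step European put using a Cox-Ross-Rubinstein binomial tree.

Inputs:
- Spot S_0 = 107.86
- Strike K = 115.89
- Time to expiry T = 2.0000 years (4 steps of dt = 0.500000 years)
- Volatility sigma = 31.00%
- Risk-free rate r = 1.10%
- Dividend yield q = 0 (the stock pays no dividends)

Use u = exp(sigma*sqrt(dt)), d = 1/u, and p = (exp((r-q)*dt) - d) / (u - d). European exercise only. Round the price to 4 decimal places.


dt = T/N = 0.500000
u = exp(sigma*sqrt(dt)) = 1.245084; d = 1/u = 0.803159
p = (exp((r-q)*dt) - d) / (u - d) = 0.457897
Discount per step: exp(-r*dt) = 0.994515
Stock lattice S(k, i) with i counting down-moves:
  k=0: S(0,0) = 107.8600
  k=1: S(1,0) = 134.2948; S(1,1) = 86.6287
  k=2: S(2,0) = 167.2083; S(2,1) = 107.8600; S(2,2) = 69.5766
  k=3: S(3,0) = 208.1884; S(3,1) = 134.2948; S(3,2) = 86.6287; S(3,3) = 55.8810
  k=4: S(4,0) = 259.2121; S(4,1) = 167.2083; S(4,2) = 107.8600; S(4,3) = 69.5766; S(4,4) = 44.8813
Terminal payoffs V(N, i) = max(K - S_T, 0):
  V(4,0) = 0.000000; V(4,1) = 0.000000; V(4,2) = 8.030000; V(4,3) = 46.313429; V(4,4) = 71.008680
Backward induction: V(k, i) = exp(-r*dt) * [p * V(k+1, i) + (1-p) * V(k+1, i+1)].
  V(3,0) = exp(-r*dt) * [p*0.000000 + (1-p)*0.000000] = 0.000000
  V(3,1) = exp(-r*dt) * [p*0.000000 + (1-p)*8.030000] = 4.329207
  V(3,2) = exp(-r*dt) * [p*8.030000 + (1-p)*46.313429] = 28.625670
  V(3,3) = exp(-r*dt) * [p*46.313429 + (1-p)*71.008680] = 59.373335
  V(2,0) = exp(-r*dt) * [p*0.000000 + (1-p)*4.329207] = 2.334002
  V(2,1) = exp(-r*dt) * [p*4.329207 + (1-p)*28.625670] = 17.404395
  V(2,2) = exp(-r*dt) * [p*28.625670 + (1-p)*59.373335] = 45.045625
  V(1,0) = exp(-r*dt) * [p*2.334002 + (1-p)*17.404395] = 10.446089
  V(1,1) = exp(-r*dt) * [p*17.404395 + (1-p)*45.045625] = 32.211127
  V(0,0) = exp(-r*dt) * [p*10.446089 + (1-p)*32.211127] = 22.122961

Answer: Price = V(0,0) = 22.1230


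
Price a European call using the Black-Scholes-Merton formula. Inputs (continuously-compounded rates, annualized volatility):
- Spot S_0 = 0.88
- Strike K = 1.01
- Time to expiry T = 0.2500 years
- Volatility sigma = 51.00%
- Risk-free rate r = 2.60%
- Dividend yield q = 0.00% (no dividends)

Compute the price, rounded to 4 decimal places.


Answer: Price = 0.0461

Derivation:
d1 = (ln(S/K) + (r - q + 0.5*sigma^2) * T) / (sigma * sqrt(T)) = -0.38733805
d2 = d1 - sigma * sqrt(T) = -0.64233805
exp(-rT) = 0.99352108; exp(-qT) = 1.00000000
C = S_0 * exp(-qT) * N(d1) - K * exp(-rT) * N(d2)
N(d1) = 0.34925298; N(d2) = 0.26032686
C = 0.8800 * 1.00000000 * 0.34925298 - 1.0100 * 0.99352108 * 0.26032686 = 0.0461


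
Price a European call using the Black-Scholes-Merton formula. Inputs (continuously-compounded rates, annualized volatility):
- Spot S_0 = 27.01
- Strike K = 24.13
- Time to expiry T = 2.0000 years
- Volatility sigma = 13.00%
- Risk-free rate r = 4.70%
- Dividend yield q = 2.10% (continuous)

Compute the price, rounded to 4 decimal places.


Answer: Price = 4.3763

Derivation:
d1 = (ln(S/K) + (r - q + 0.5*sigma^2) * T) / (sigma * sqrt(T)) = 0.98805275
d2 = d1 - sigma * sqrt(T) = 0.80420499
exp(-rT) = 0.91028276; exp(-qT) = 0.95886978
C = S_0 * exp(-qT) * N(d1) - K * exp(-rT) * N(d2)
N(d1) = 0.83843659; N(d2) = 0.78936070
C = 27.0100 * 0.95886978 * 0.83843659 - 24.1300 * 0.91028276 * 0.78936070 = 4.3763


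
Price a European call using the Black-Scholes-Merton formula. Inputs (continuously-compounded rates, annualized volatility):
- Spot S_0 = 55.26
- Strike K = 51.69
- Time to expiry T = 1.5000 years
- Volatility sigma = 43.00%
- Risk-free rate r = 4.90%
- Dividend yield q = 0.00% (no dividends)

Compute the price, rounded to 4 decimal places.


d1 = (ln(S/K) + (r - q + 0.5*sigma^2) * T) / (sigma * sqrt(T)) = 0.52969737
d2 = d1 - sigma * sqrt(T) = 0.00305708
exp(-rT) = 0.92913615; exp(-qT) = 1.00000000
C = S_0 * exp(-qT) * N(d1) - K * exp(-rT) * N(d2)
N(d1) = 0.70183911; N(d2) = 0.50121960
C = 55.2600 * 1.00000000 * 0.70183911 - 51.6900 * 0.92913615 * 0.50121960 = 14.7115

Answer: Price = 14.7115


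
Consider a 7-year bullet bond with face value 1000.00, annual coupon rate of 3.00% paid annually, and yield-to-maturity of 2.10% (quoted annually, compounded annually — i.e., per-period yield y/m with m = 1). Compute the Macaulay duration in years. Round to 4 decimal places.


Coupon per period c = face * coupon_rate / m = 30.000000
Periods per year m = 1; per-period yield y/m = 0.021000
Number of cashflows N = 7
Cashflows (t years, CF_t, discount factor 1/(1+y/m)^(m*t), PV):
  t = 1.0000: CF_t = 30.000000, DF = 0.979432, PV = 29.382958
  t = 2.0000: CF_t = 30.000000, DF = 0.959287, PV = 28.778607
  t = 3.0000: CF_t = 30.000000, DF = 0.939556, PV = 28.186687
  t = 4.0000: CF_t = 30.000000, DF = 0.920231, PV = 27.606941
  t = 5.0000: CF_t = 30.000000, DF = 0.901304, PV = 27.039119
  t = 6.0000: CF_t = 30.000000, DF = 0.882766, PV = 26.482977
  t = 7.0000: CF_t = 1030.000000, DF = 0.864609, PV = 890.547380
Price P = sum_t PV_t = 1058.024669
Macaulay numerator sum_t t * PV_t:
  t * PV_t at t = 1.0000: 29.382958
  t * PV_t at t = 2.0000: 57.557214
  t * PV_t at t = 3.0000: 84.560060
  t * PV_t at t = 4.0000: 110.427764
  t * PV_t at t = 5.0000: 135.195597
  t * PV_t at t = 6.0000: 158.897862
  t * PV_t at t = 7.0000: 6233.831657
Macaulay duration D = (sum_t t * PV_t) / P = 6809.853112 / 1058.024669 = 6.436384

Answer: Macaulay duration = 6.4364 years


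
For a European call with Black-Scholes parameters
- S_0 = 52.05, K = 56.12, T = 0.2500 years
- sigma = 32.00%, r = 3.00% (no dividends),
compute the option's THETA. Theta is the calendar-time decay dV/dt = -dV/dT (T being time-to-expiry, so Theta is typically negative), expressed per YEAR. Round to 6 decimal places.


d1 = -0.3436716261; d2 = -0.5036716261
phi(d1) = 0.3760648690; exp(-qT) = 1.0000000000; exp(-rT) = 0.9925280548
Theta = -S*exp(-qT)*phi(d1)*sigma/(2*sqrt(T)) - r*K*exp(-rT)*N(d2) + q*S*exp(-qT)*N(d1)
N(d1) = 0.3655466260; N(d2) = 0.3072460752; sqrt(T) = 0.5000000000
Term 1 = -52.0500 * 1.0000000000 * 0.3760648690 * 0.3200 / (2 * 0.5000000000) = -6.2637364581
Term 2 = -0.0300 * 56.1200 * 0.9925280548 * 0.3072460752 = -0.5134144082
Term 3 = 0 (no dividend yield, q = 0)
Theta = -6.2637364581 + (-0.5134144082) + (0.0000000000) = -6.777151

Answer: Theta = -6.777151


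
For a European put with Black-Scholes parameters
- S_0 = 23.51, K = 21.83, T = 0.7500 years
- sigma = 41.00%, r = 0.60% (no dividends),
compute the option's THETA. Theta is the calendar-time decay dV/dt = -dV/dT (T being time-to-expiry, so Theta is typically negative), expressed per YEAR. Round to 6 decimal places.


d1 = 0.3990143526; d2 = 0.0439439371
phi(d1) = 0.3684151838; exp(-qT) = 1.0000000000; exp(-rT) = 0.9955101098
Theta = -S*exp(-qT)*phi(d1)*sigma/(2*sqrt(T)) + r*K*exp(-rT)*N(-d2) - q*S*exp(-qT)*N(-d1)
N(-d1) = 0.3449413144; N(-d2) = 0.4824745462; sqrt(T) = 0.8660254038
Term 1 = -23.5100 * 1.0000000000 * 0.3684151838 * 0.4100 / (2 * 0.8660254038) = -2.0502809632
Term 2 = 0.0060 * 21.8300 * 0.9955101098 * 0.4824745462 = 0.0629107796
Term 3 = 0 (no dividend yield, q = 0)
Theta = -2.0502809632 + (0.0629107796) + (0.0000000000) = -1.987370

Answer: Theta = -1.987370


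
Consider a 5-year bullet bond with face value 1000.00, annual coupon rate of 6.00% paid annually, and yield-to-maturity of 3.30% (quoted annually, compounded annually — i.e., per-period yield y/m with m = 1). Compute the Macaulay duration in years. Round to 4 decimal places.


Coupon per period c = face * coupon_rate / m = 60.000000
Periods per year m = 1; per-period yield y/m = 0.033000
Number of cashflows N = 5
Cashflows (t years, CF_t, discount factor 1/(1+y/m)^(m*t), PV):
  t = 1.0000: CF_t = 60.000000, DF = 0.968054, PV = 58.083253
  t = 2.0000: CF_t = 60.000000, DF = 0.937129, PV = 56.227737
  t = 3.0000: CF_t = 60.000000, DF = 0.907192, PV = 54.431498
  t = 4.0000: CF_t = 60.000000, DF = 0.878211, PV = 52.692641
  t = 5.0000: CF_t = 1060.000000, DF = 0.850156, PV = 901.164879
Price P = sum_t PV_t = 1122.600008
Macaulay numerator sum_t t * PV_t:
  t * PV_t at t = 1.0000: 58.083253
  t * PV_t at t = 2.0000: 112.455475
  t * PV_t at t = 3.0000: 163.294494
  t * PV_t at t = 4.0000: 210.770563
  t * PV_t at t = 5.0000: 4505.824395
Macaulay duration D = (sum_t t * PV_t) / P = 5050.428179 / 1122.600008 = 4.498867

Answer: Macaulay duration = 4.4989 years


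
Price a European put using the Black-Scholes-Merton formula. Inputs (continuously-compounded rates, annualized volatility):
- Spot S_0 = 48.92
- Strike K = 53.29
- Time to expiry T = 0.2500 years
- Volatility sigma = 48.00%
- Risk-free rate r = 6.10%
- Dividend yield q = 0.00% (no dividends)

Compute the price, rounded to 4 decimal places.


d1 = (ln(S/K) + (r - q + 0.5*sigma^2) * T) / (sigma * sqrt(T)) = -0.17296827
d2 = d1 - sigma * sqrt(T) = -0.41296827
exp(-rT) = 0.98486569; exp(-qT) = 1.00000000
P = K * exp(-rT) * N(-d2) - S_0 * exp(-qT) * N(-d1)
N(-d1) = 0.56866182; N(-d2) = 0.66018507
P = 53.2900 * 0.98486569 * 0.66018507 - 48.9200 * 1.00000000 * 0.56866182 = 6.8299

Answer: Price = 6.8299


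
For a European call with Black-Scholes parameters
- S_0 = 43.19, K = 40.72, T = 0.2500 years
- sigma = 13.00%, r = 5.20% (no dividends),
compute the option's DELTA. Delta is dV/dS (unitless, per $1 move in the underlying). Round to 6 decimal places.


Answer: Delta = 0.872543

Derivation:
d1 = 1.1384940728; d2 = 1.0734940728
phi(d1) = 0.2086654744; exp(-qT) = 1.0000000000; exp(-rT) = 0.9870841350
N(d1) = 0.8725428838
Delta = exp(-qT) * N(d1) = 1.0000000000 * 0.8725428838 = 0.872543
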